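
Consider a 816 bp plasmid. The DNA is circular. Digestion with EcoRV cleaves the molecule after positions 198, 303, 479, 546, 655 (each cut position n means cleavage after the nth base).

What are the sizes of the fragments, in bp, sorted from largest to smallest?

Circular molecule, 5 cuts → 5 fragments:
  303 − 198 = 105 bp
  479 − 303 = 176 bp
  546 − 479 = 67 bp
  655 − 546 = 109 bp
  wrap: 816 − 655 + 198 = 359 bp
Sorted largest to smallest: 359, 176, 109, 105, 67 bp.

359, 176, 109, 105, 67 bp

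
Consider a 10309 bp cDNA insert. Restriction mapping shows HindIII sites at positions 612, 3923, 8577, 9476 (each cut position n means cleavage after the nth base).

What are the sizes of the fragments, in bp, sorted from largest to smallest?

4654, 3311, 899, 833, 612 bp

Linear molecule, 4 cuts → 5 fragments:
  612 − 0 = 612 bp
  3923 − 612 = 3311 bp
  8577 − 3923 = 4654 bp
  9476 − 8577 = 899 bp
  10309 − 9476 = 833 bp
Sorted largest to smallest: 4654, 3311, 899, 833, 612 bp.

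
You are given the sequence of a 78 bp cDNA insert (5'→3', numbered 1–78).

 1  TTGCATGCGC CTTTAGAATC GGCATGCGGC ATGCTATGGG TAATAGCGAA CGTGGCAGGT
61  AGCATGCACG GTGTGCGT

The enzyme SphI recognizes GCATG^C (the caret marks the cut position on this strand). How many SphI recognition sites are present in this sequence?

4

GCATGC occurs starting at positions 3, 22, 29, 62.
SphI cuts at 4 sites.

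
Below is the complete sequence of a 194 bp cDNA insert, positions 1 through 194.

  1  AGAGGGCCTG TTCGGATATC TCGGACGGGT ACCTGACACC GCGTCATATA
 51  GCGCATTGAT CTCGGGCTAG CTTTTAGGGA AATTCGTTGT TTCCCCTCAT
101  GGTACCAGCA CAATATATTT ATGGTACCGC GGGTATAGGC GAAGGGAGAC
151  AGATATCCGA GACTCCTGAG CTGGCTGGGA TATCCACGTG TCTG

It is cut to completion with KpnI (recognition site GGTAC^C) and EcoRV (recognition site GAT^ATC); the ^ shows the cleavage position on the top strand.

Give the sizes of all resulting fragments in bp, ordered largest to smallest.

73, 27, 27, 22, 17, 15, 13 bp

KpnI sites (GGTACC) start at positions 28, 101, 123.
KpnI cuts after base 5 of each site (before the last base), so after positions 32, 105, 127.
EcoRV sites (GATATC) start at positions 15, 152, 179.
EcoRV cuts after base 3 of each site, so after positions 17, 154, 181.
Combined cut positions: 17, 32, 105, 127, 154, 181.
Linear molecule, 6 cuts → 7 fragments:
  1–17 → 17 bp
  18–32 → 15 bp
  33–105 → 73 bp
  106–127 → 22 bp
  128–154 → 27 bp
  155–181 → 27 bp
  182–194 → 13 bp
Sorted largest to smallest: 73, 27, 27, 22, 17, 15, 13 bp.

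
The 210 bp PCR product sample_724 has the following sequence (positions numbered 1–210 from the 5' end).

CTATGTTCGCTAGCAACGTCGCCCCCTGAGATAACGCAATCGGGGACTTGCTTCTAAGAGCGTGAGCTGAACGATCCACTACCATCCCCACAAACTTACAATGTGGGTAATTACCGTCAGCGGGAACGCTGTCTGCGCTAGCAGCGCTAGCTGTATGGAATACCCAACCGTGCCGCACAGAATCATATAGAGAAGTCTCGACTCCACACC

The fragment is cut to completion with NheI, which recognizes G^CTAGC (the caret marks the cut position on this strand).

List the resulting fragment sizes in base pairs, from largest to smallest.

NheI sites (GCTAGC) start at positions 9, 137, 146.
NheI cuts after the first base of each site, so after positions 9, 137, 146.
Linear molecule, 3 cuts → 4 fragments:
  1–9 → 9 bp
  10–137 → 128 bp
  138–146 → 9 bp
  147–210 → 64 bp
Sorted largest to smallest: 128, 64, 9, 9 bp.

128, 64, 9, 9 bp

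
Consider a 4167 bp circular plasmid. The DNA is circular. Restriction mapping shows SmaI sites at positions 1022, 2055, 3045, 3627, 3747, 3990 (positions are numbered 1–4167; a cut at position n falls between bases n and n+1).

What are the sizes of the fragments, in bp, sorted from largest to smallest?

1199, 1033, 990, 582, 243, 120 bp

Circular molecule, 6 cuts → 6 fragments:
  2055 − 1022 = 1033 bp
  3045 − 2055 = 990 bp
  3627 − 3045 = 582 bp
  3747 − 3627 = 120 bp
  3990 − 3747 = 243 bp
  wrap: 4167 − 3990 + 1022 = 1199 bp
Sorted largest to smallest: 1199, 1033, 990, 582, 243, 120 bp.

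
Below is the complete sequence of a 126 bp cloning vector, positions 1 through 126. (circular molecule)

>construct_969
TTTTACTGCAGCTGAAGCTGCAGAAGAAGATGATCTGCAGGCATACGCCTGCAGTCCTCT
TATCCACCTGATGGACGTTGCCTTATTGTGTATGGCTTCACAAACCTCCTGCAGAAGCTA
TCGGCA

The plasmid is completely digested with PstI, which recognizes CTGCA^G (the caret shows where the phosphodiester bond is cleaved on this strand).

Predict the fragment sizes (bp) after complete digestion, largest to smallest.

PstI sites (CTGCAG) start at positions 6, 18, 35, 49, 109.
PstI cuts after base 5 of each site (before the last base), so after positions 10, 22, 39, 53, 113.
Circular molecule, 5 cuts → 5 fragments:
  11–22 → 12 bp
  23–39 → 17 bp
  40–53 → 14 bp
  54–113 → 60 bp
  114–126 then 1–10 → 13 + 10 = 23 bp
Sorted largest to smallest: 60, 23, 17, 14, 12 bp.

60, 23, 17, 14, 12 bp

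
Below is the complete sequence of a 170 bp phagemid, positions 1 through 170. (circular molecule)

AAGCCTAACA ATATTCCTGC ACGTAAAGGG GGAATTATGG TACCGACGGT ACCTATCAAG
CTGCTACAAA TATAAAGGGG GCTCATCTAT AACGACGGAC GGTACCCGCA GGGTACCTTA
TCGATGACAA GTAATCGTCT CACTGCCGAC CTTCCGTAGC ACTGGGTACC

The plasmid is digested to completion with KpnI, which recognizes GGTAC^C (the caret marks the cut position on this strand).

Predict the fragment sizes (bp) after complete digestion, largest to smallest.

53, 53, 44, 11, 9 bp

KpnI sites (GGTACC) start at positions 39, 48, 101, 112, 165.
KpnI cuts after base 5 of each site (before the last base), so after positions 43, 52, 105, 116, 169.
Circular molecule, 5 cuts → 5 fragments:
  44–52 → 9 bp
  53–105 → 53 bp
  106–116 → 11 bp
  117–169 → 53 bp
  170–170 then 1–43 → 1 + 43 = 44 bp
Sorted largest to smallest: 53, 53, 44, 11, 9 bp.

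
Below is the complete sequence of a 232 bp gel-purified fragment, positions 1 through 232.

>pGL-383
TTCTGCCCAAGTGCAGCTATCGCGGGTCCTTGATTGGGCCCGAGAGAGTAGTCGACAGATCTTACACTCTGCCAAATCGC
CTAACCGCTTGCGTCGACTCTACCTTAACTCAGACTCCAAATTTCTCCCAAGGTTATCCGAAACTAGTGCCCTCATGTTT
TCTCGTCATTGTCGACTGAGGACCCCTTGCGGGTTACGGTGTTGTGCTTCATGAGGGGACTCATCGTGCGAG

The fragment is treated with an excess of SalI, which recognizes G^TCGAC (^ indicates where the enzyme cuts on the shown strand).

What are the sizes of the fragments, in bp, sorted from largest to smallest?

SalI sites (GTCGAC) start at positions 51, 93, 171.
SalI cuts after the first base of each site, so after positions 51, 93, 171.
Linear molecule, 3 cuts → 4 fragments:
  1–51 → 51 bp
  52–93 → 42 bp
  94–171 → 78 bp
  172–232 → 61 bp
Sorted largest to smallest: 78, 61, 51, 42 bp.

78, 61, 51, 42 bp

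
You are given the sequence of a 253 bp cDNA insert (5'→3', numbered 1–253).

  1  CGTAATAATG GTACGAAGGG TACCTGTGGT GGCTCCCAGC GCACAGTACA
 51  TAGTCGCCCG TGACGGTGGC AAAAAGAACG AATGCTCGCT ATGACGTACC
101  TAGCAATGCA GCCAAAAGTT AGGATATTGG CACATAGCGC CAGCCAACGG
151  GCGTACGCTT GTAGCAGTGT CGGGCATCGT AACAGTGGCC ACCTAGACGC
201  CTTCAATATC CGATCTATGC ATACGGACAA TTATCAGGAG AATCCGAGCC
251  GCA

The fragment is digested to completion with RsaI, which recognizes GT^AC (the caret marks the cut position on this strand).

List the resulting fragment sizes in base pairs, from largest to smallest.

99, 57, 50, 26, 12, 9 bp

RsaI sites (GTAC) start at positions 11, 20, 46, 96, 153.
RsaI cuts after base 2 of each site, so after positions 12, 21, 47, 97, 154.
Linear molecule, 5 cuts → 6 fragments:
  1–12 → 12 bp
  13–21 → 9 bp
  22–47 → 26 bp
  48–97 → 50 bp
  98–154 → 57 bp
  155–253 → 99 bp
Sorted largest to smallest: 99, 57, 50, 26, 12, 9 bp.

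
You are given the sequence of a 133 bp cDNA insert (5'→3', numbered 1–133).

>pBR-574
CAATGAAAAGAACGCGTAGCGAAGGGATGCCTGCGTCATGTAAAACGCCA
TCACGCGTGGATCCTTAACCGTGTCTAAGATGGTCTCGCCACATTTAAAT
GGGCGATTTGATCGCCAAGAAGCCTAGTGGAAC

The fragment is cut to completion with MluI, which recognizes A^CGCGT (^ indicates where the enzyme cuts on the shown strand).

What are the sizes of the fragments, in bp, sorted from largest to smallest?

MluI sites (ACGCGT) start at positions 12, 53.
MluI cuts after the first base of each site, so after positions 12, 53.
Linear molecule, 2 cuts → 3 fragments:
  1–12 → 12 bp
  13–53 → 41 bp
  54–133 → 80 bp
Sorted largest to smallest: 80, 41, 12 bp.

80, 41, 12 bp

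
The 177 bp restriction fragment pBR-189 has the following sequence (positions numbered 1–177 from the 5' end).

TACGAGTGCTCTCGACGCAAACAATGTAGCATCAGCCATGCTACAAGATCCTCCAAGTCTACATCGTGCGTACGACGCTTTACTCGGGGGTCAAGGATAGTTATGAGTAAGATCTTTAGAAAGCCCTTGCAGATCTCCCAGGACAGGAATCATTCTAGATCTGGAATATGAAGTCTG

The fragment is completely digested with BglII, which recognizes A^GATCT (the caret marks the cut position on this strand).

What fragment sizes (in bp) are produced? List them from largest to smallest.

110, 26, 21, 20 bp

BglII sites (AGATCT) start at positions 110, 131, 157.
BglII cuts after the first base of each site, so after positions 110, 131, 157.
Linear molecule, 3 cuts → 4 fragments:
  1–110 → 110 bp
  111–131 → 21 bp
  132–157 → 26 bp
  158–177 → 20 bp
Sorted largest to smallest: 110, 26, 21, 20 bp.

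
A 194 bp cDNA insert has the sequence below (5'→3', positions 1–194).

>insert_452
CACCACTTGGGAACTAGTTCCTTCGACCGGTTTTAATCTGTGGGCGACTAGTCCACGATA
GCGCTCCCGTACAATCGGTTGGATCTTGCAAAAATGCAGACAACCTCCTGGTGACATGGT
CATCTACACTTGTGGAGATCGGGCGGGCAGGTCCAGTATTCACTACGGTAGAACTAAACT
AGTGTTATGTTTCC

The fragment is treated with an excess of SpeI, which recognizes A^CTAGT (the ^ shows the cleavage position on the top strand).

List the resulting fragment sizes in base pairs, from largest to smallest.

SpeI sites (ACTAGT) start at positions 13, 47, 178.
SpeI cuts after the first base of each site, so after positions 13, 47, 178.
Linear molecule, 3 cuts → 4 fragments:
  1–13 → 13 bp
  14–47 → 34 bp
  48–178 → 131 bp
  179–194 → 16 bp
Sorted largest to smallest: 131, 34, 16, 13 bp.

131, 34, 16, 13 bp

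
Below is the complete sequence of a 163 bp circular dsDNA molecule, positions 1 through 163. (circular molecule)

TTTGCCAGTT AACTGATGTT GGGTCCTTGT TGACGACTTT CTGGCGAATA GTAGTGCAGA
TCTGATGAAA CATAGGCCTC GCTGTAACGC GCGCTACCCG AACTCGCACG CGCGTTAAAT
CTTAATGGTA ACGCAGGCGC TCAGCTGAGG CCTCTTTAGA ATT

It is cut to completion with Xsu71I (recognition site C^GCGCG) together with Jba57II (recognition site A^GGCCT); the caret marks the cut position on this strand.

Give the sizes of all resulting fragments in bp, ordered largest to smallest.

89, 39, 21, 14 bp

Xsu71I sites (CGCGCG) start at positions 88, 109.
Xsu71I cuts after the first base of each site, so after positions 88, 109.
Jba57II sites (AGGCCT) start at positions 74, 148.
Jba57II cuts after the first base of each site, so after positions 74, 148.
Combined cut positions: 74, 88, 109, 148.
Circular molecule, 4 cuts → 4 fragments:
  75–88 → 14 bp
  89–109 → 21 bp
  110–148 → 39 bp
  149–163 then 1–74 → 15 + 74 = 89 bp
Sorted largest to smallest: 89, 39, 21, 14 bp.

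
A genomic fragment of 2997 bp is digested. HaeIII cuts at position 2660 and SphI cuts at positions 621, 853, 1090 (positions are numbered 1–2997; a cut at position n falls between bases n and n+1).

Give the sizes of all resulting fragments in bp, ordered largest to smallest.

Combined cut positions (sorted): 621, 853, 1090, 2660.
Linear molecule, 4 cuts → 5 fragments:
  621 − 0 = 621 bp
  853 − 621 = 232 bp
  1090 − 853 = 237 bp
  2660 − 1090 = 1570 bp
  2997 − 2660 = 337 bp
Sorted largest to smallest: 1570, 621, 337, 237, 232 bp.

1570, 621, 337, 237, 232 bp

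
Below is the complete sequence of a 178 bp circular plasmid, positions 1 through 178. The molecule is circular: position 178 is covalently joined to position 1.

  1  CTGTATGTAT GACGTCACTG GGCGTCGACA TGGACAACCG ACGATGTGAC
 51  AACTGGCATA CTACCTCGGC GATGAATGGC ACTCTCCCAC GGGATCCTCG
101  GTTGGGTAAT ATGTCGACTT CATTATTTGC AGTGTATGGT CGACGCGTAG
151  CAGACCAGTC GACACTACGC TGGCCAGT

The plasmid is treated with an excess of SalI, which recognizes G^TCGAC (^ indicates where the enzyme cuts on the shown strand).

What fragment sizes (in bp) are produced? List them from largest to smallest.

SalI sites (GTCGAC) start at positions 24, 113, 139, 158.
SalI cuts after the first base of each site, so after positions 24, 113, 139, 158.
Circular molecule, 4 cuts → 4 fragments:
  25–113 → 89 bp
  114–139 → 26 bp
  140–158 → 19 bp
  159–178 then 1–24 → 20 + 24 = 44 bp
Sorted largest to smallest: 89, 44, 26, 19 bp.

89, 44, 26, 19 bp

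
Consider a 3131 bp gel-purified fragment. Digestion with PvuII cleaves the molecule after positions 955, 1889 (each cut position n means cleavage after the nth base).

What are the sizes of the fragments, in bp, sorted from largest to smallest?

Linear molecule, 2 cuts → 3 fragments:
  955 − 0 = 955 bp
  1889 − 955 = 934 bp
  3131 − 1889 = 1242 bp
Sorted largest to smallest: 1242, 955, 934 bp.

1242, 955, 934 bp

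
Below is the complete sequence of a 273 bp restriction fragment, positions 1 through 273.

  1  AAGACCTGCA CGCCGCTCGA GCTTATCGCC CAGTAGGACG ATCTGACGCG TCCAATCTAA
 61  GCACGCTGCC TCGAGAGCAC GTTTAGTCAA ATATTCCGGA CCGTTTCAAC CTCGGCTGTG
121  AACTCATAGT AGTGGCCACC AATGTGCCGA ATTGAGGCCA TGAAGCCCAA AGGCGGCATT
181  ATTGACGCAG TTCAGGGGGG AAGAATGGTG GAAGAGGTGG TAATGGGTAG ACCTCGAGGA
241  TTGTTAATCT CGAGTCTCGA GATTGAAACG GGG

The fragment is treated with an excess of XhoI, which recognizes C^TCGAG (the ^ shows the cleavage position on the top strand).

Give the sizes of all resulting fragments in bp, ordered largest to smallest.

163, 54, 17, 16, 16, 7 bp

XhoI sites (CTCGAG) start at positions 16, 70, 233, 249, 256.
XhoI cuts after the first base of each site, so after positions 16, 70, 233, 249, 256.
Linear molecule, 5 cuts → 6 fragments:
  1–16 → 16 bp
  17–70 → 54 bp
  71–233 → 163 bp
  234–249 → 16 bp
  250–256 → 7 bp
  257–273 → 17 bp
Sorted largest to smallest: 163, 54, 17, 16, 16, 7 bp.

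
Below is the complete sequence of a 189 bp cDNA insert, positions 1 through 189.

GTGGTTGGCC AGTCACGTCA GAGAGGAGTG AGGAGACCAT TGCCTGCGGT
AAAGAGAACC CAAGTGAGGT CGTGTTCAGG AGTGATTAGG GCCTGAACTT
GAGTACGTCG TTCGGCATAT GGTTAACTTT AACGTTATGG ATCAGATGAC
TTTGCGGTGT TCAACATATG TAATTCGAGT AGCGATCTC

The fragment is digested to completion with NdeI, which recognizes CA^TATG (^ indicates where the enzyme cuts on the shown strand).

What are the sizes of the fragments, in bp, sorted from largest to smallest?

117, 49, 23 bp

NdeI sites (CATATG) start at positions 116, 165.
NdeI cuts after base 2 of each site, so after positions 117, 166.
Linear molecule, 2 cuts → 3 fragments:
  1–117 → 117 bp
  118–166 → 49 bp
  167–189 → 23 bp
Sorted largest to smallest: 117, 49, 23 bp.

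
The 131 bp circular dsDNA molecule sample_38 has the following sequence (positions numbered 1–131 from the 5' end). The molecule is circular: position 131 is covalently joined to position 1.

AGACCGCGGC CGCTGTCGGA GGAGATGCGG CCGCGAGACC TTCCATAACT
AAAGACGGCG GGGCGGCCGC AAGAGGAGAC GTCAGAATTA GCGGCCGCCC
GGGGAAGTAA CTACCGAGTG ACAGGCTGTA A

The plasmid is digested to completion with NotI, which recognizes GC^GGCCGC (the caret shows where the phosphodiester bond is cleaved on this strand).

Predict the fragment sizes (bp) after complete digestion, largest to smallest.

46, 36, 28, 21 bp

NotI sites (GCGGCCGC) start at positions 6, 27, 63, 91.
NotI cuts after base 2 of each site, so after positions 7, 28, 64, 92.
Circular molecule, 4 cuts → 4 fragments:
  8–28 → 21 bp
  29–64 → 36 bp
  65–92 → 28 bp
  93–131 then 1–7 → 39 + 7 = 46 bp
Sorted largest to smallest: 46, 36, 28, 21 bp.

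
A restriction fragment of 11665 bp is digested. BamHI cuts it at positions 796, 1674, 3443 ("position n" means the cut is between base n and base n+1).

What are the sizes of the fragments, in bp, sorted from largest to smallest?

Linear molecule, 3 cuts → 4 fragments:
  796 − 0 = 796 bp
  1674 − 796 = 878 bp
  3443 − 1674 = 1769 bp
  11665 − 3443 = 8222 bp
Sorted largest to smallest: 8222, 1769, 878, 796 bp.

8222, 1769, 878, 796 bp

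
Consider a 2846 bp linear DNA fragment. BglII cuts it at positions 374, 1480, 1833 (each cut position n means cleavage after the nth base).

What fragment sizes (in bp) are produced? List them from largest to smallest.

1106, 1013, 374, 353 bp

Linear molecule, 3 cuts → 4 fragments:
  374 − 0 = 374 bp
  1480 − 374 = 1106 bp
  1833 − 1480 = 353 bp
  2846 − 1833 = 1013 bp
Sorted largest to smallest: 1106, 1013, 374, 353 bp.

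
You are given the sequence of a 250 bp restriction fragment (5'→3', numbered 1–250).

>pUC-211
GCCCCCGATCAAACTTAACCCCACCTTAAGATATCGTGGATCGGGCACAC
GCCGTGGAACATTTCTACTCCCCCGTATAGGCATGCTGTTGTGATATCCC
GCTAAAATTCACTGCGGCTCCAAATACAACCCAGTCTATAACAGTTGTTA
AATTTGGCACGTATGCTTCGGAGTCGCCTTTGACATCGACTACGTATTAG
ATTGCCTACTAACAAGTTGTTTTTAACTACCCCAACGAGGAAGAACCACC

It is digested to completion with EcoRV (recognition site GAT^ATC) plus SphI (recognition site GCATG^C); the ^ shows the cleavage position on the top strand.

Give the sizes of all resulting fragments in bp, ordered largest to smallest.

155, 53, 32, 10 bp

EcoRV sites (GATATC) start at positions 30, 93.
EcoRV cuts after base 3 of each site, so after positions 32, 95.
The SphI site (GCATGC) starts at position 81.
SphI cuts after base 5 of each site (before the last base), so after position 85.
Combined cut positions: 32, 85, 95.
Linear molecule, 3 cuts → 4 fragments:
  1–32 → 32 bp
  33–85 → 53 bp
  86–95 → 10 bp
  96–250 → 155 bp
Sorted largest to smallest: 155, 53, 32, 10 bp.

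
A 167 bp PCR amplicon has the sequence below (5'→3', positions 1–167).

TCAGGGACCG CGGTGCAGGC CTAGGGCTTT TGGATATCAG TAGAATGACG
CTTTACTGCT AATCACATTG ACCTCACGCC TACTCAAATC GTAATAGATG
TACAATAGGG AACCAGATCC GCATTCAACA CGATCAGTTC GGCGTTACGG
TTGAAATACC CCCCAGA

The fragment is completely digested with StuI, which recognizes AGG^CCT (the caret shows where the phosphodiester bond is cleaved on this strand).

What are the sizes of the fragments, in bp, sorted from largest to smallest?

148, 19 bp

The StuI site (AGGCCT) starts at position 17.
StuI cuts after base 3 of each site, so after position 19.
Linear molecule, 1 cut → 2 fragments:
  1–19 → 19 bp
  20–167 → 148 bp
Sorted largest to smallest: 148, 19 bp.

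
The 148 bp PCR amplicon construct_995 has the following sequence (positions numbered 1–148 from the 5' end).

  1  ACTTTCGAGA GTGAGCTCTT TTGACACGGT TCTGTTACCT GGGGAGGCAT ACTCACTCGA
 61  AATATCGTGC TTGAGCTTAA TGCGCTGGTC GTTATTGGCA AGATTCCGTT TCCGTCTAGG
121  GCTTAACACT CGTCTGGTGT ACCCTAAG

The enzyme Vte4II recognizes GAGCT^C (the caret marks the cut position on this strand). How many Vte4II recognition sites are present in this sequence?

1

GAGCTC occurs starting at position 13.
Vte4II cuts at 1 site.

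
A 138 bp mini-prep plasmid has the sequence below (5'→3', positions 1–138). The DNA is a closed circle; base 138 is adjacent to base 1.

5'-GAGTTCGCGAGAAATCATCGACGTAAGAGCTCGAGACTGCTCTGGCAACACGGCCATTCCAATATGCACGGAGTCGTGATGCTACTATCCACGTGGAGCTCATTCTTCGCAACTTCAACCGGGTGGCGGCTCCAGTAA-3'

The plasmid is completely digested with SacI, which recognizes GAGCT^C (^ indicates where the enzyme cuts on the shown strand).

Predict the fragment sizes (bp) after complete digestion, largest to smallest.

SacI sites (GAGCTC) start at positions 27, 96.
SacI cuts after base 5 of each site (before the last base), so after positions 31, 100.
Circular molecule, 2 cuts → 2 fragments:
  32–100 → 69 bp
  101–138 then 1–31 → 38 + 31 = 69 bp
Sorted largest to smallest: 69, 69 bp.

69, 69 bp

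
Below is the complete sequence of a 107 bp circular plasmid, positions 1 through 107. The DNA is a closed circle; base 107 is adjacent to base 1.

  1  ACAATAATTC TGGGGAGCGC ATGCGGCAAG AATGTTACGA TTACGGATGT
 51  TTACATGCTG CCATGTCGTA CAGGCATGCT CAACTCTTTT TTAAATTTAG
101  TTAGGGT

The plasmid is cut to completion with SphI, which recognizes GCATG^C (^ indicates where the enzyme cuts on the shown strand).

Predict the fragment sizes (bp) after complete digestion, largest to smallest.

55, 52 bp

SphI sites (GCATGC) start at positions 19, 74.
SphI cuts after base 5 of each site (before the last base), so after positions 23, 78.
Circular molecule, 2 cuts → 2 fragments:
  24–78 → 55 bp
  79–107 then 1–23 → 29 + 23 = 52 bp
Sorted largest to smallest: 55, 52 bp.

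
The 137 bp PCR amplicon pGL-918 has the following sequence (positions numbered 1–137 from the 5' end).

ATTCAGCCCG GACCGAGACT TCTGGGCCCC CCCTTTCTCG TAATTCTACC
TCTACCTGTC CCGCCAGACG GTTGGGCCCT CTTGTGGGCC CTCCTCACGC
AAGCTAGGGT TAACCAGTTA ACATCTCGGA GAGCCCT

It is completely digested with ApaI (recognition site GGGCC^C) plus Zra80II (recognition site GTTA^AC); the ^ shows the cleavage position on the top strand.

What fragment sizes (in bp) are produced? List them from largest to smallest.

50, 28, 22, 17, 12, 8 bp

ApaI sites (GGGCCC) start at positions 24, 74, 86.
ApaI cuts after base 5 of each site (before the last base), so after positions 28, 78, 90.
Zra80II sites (GTTAAC) start at positions 109, 117.
Zra80II cuts after base 4 of each site, so after positions 112, 120.
Combined cut positions: 28, 78, 90, 112, 120.
Linear molecule, 5 cuts → 6 fragments:
  1–28 → 28 bp
  29–78 → 50 bp
  79–90 → 12 bp
  91–112 → 22 bp
  113–120 → 8 bp
  121–137 → 17 bp
Sorted largest to smallest: 50, 28, 22, 17, 12, 8 bp.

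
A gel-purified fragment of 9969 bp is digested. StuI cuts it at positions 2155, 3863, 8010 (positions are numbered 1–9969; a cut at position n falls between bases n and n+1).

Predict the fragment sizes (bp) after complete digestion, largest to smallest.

4147, 2155, 1959, 1708 bp

Linear molecule, 3 cuts → 4 fragments:
  2155 − 0 = 2155 bp
  3863 − 2155 = 1708 bp
  8010 − 3863 = 4147 bp
  9969 − 8010 = 1959 bp
Sorted largest to smallest: 4147, 2155, 1959, 1708 bp.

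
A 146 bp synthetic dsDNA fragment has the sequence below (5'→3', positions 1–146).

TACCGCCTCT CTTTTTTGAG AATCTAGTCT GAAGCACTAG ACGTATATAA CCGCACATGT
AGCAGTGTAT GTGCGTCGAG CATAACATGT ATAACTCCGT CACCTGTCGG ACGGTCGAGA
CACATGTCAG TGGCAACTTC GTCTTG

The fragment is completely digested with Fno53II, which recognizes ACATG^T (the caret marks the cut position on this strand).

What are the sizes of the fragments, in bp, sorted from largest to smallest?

59, 37, 30, 20 bp

Fno53II sites (ACATGT) start at positions 55, 85, 122.
Fno53II cuts after base 5 of each site (before the last base), so after positions 59, 89, 126.
Linear molecule, 3 cuts → 4 fragments:
  1–59 → 59 bp
  60–89 → 30 bp
  90–126 → 37 bp
  127–146 → 20 bp
Sorted largest to smallest: 59, 37, 30, 20 bp.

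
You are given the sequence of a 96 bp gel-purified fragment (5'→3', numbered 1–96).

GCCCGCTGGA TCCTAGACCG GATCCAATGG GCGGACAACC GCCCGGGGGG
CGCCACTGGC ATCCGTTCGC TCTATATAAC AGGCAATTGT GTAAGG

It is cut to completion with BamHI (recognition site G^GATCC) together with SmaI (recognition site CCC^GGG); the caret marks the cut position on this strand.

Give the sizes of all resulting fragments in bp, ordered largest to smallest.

52, 24, 12, 8 bp

BamHI sites (GGATCC) start at positions 8, 20.
BamHI cuts after the first base of each site, so after positions 8, 20.
The SmaI site (CCCGGG) starts at position 42.
SmaI cuts after base 3 of each site, so after position 44.
Combined cut positions: 8, 20, 44.
Linear molecule, 3 cuts → 4 fragments:
  1–8 → 8 bp
  9–20 → 12 bp
  21–44 → 24 bp
  45–96 → 52 bp
Sorted largest to smallest: 52, 24, 12, 8 bp.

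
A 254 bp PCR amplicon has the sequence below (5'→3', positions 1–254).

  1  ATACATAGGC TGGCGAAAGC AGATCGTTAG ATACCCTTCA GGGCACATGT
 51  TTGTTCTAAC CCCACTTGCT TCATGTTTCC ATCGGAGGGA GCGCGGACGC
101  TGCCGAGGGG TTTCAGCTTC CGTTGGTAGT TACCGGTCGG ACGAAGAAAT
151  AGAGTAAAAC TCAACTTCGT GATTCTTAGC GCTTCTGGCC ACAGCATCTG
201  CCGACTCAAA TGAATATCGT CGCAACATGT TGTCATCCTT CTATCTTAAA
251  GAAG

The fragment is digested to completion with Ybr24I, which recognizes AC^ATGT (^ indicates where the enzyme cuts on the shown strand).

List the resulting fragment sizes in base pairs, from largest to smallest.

180, 46, 28 bp

Ybr24I sites (ACATGT) start at positions 45, 225.
Ybr24I cuts after base 2 of each site, so after positions 46, 226.
Linear molecule, 2 cuts → 3 fragments:
  1–46 → 46 bp
  47–226 → 180 bp
  227–254 → 28 bp
Sorted largest to smallest: 180, 46, 28 bp.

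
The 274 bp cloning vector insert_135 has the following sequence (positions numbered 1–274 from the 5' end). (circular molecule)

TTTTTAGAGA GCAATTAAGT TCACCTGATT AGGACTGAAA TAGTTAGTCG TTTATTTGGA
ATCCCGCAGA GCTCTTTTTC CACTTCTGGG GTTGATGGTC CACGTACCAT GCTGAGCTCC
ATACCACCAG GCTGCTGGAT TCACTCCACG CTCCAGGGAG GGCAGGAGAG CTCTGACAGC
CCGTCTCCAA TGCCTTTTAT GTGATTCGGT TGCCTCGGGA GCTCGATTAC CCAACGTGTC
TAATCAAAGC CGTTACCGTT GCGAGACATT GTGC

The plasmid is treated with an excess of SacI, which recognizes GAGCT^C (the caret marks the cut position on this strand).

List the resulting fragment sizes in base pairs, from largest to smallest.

124, 54, 51, 45 bp

SacI sites (GAGCTC) start at positions 69, 114, 168, 219.
SacI cuts after base 5 of each site (before the last base), so after positions 73, 118, 172, 223.
Circular molecule, 4 cuts → 4 fragments:
  74–118 → 45 bp
  119–172 → 54 bp
  173–223 → 51 bp
  224–274 then 1–73 → 51 + 73 = 124 bp
Sorted largest to smallest: 124, 54, 51, 45 bp.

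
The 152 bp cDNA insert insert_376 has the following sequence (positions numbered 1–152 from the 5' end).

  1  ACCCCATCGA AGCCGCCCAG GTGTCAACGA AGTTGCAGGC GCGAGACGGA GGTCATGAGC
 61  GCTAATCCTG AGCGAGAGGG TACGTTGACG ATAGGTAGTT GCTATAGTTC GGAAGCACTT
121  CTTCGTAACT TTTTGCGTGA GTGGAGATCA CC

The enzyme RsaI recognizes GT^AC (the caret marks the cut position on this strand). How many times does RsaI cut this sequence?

1

GTAC occurs starting at position 80.
RsaI cuts at 1 site.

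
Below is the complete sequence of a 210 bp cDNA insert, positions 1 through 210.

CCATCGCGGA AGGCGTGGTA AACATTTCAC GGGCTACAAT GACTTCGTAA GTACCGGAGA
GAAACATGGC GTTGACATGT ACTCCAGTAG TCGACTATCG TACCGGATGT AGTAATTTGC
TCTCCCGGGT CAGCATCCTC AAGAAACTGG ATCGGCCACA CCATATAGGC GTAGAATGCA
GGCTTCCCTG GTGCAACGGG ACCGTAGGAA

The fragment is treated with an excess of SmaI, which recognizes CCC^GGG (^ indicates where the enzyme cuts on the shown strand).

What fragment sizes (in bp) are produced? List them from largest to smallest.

126, 84 bp

The SmaI site (CCCGGG) starts at position 124.
SmaI cuts after base 3 of each site, so after position 126.
Linear molecule, 1 cut → 2 fragments:
  1–126 → 126 bp
  127–210 → 84 bp
Sorted largest to smallest: 126, 84 bp.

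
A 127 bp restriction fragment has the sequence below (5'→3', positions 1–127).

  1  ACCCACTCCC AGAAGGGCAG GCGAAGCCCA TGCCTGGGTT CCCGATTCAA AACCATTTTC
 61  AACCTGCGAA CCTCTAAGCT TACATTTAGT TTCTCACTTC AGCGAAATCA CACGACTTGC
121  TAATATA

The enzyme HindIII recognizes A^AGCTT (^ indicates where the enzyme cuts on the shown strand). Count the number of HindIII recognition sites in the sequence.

AAGCTT occurs starting at position 76.
HindIII cuts at 1 site.

1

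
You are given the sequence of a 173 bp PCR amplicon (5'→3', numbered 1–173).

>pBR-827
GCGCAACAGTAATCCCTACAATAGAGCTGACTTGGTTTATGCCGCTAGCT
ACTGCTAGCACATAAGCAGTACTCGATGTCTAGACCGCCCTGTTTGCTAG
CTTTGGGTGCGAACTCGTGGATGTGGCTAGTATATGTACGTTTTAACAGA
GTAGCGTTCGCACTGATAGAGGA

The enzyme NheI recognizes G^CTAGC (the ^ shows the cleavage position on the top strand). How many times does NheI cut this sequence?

GCTAGC occurs starting at positions 44, 54, 96.
NheI cuts at 3 sites.

3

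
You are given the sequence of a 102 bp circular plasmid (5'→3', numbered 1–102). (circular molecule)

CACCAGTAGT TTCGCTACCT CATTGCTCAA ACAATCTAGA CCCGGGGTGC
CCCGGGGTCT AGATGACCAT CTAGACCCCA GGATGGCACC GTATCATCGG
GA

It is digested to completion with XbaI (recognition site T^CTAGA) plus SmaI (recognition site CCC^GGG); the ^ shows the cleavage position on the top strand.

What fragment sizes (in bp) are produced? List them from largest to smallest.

67, 12, 10, 8, 5 bp

XbaI sites (TCTAGA) start at positions 35, 58, 70.
XbaI cuts after the first base of each site, so after positions 35, 58, 70.
SmaI sites (CCCGGG) start at positions 41, 51.
SmaI cuts after base 3 of each site, so after positions 43, 53.
Combined cut positions: 35, 43, 53, 58, 70.
Circular molecule, 5 cuts → 5 fragments:
  36–43 → 8 bp
  44–53 → 10 bp
  54–58 → 5 bp
  59–70 → 12 bp
  71–102 then 1–35 → 32 + 35 = 67 bp
Sorted largest to smallest: 67, 12, 10, 8, 5 bp.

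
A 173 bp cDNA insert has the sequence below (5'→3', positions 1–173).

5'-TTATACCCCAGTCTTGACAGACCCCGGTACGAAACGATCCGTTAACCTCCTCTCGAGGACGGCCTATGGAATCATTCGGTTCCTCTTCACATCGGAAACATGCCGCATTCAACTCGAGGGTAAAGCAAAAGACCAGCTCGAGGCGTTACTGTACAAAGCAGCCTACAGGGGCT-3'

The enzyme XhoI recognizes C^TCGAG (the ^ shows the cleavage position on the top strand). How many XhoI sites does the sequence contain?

3

CTCGAG occurs starting at positions 52, 113, 137.
XhoI cuts at 3 sites.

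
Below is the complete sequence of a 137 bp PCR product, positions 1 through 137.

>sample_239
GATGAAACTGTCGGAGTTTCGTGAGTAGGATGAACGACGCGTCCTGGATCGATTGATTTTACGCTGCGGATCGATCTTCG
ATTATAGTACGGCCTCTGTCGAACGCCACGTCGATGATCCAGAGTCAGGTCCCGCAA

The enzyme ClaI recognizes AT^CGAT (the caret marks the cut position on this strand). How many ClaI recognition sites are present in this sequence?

2

ATCGAT occurs starting at positions 48, 70.
ClaI cuts at 2 sites.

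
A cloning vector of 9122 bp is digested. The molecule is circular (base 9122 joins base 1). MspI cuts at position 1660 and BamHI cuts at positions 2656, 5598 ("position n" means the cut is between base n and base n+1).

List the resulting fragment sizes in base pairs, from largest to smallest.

5184, 2942, 996 bp

Combined cut positions (sorted): 1660, 2656, 5598.
Circular molecule, 3 cuts → 3 fragments:
  2656 − 1660 = 996 bp
  5598 − 2656 = 2942 bp
  wrap: 9122 − 5598 + 1660 = 5184 bp
Sorted largest to smallest: 5184, 2942, 996 bp.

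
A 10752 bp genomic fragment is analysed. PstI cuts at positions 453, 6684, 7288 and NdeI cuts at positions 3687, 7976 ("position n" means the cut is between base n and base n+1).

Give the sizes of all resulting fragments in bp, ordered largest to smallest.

Combined cut positions (sorted): 453, 3687, 6684, 7288, 7976.
Linear molecule, 5 cuts → 6 fragments:
  453 − 0 = 453 bp
  3687 − 453 = 3234 bp
  6684 − 3687 = 2997 bp
  7288 − 6684 = 604 bp
  7976 − 7288 = 688 bp
  10752 − 7976 = 2776 bp
Sorted largest to smallest: 3234, 2997, 2776, 688, 604, 453 bp.

3234, 2997, 2776, 688, 604, 453 bp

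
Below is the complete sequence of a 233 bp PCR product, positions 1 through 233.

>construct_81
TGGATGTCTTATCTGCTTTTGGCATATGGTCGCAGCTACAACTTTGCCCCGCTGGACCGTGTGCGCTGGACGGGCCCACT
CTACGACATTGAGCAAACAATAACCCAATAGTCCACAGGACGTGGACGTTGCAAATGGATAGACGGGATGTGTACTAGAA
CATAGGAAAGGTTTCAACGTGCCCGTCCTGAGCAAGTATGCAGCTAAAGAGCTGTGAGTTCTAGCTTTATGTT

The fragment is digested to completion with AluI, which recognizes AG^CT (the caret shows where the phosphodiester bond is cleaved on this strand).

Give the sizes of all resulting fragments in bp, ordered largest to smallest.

168, 35, 13, 9, 8 bp

AluI sites (AGCT) start at positions 34, 202, 210, 223.
AluI cuts after base 2 of each site, so after positions 35, 203, 211, 224.
Linear molecule, 4 cuts → 5 fragments:
  1–35 → 35 bp
  36–203 → 168 bp
  204–211 → 8 bp
  212–224 → 13 bp
  225–233 → 9 bp
Sorted largest to smallest: 168, 35, 13, 9, 8 bp.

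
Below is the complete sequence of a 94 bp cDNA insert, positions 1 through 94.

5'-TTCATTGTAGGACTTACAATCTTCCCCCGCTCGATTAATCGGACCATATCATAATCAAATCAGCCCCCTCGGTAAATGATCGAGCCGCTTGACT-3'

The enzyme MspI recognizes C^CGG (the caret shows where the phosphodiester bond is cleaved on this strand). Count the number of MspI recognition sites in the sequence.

0

No occurrence of CCGG is present in the sequence.
MspI does not cut: 0 sites.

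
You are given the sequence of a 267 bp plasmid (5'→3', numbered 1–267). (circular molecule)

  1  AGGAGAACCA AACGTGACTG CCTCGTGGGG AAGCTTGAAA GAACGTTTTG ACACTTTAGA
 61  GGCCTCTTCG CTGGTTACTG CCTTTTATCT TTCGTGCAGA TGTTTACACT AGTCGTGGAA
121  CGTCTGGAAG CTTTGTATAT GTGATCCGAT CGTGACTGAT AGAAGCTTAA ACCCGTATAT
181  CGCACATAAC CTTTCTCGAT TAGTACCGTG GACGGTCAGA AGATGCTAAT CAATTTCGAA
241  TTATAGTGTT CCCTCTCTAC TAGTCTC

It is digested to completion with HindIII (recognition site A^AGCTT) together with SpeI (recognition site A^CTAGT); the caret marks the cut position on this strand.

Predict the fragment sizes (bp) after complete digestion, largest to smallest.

HindIII sites (AAGCTT) start at positions 31, 128, 163.
HindIII cuts after the first base of each site, so after positions 31, 128, 163.
SpeI sites (ACTAGT) start at positions 108, 259.
SpeI cuts after the first base of each site, so after positions 108, 259.
Combined cut positions: 31, 108, 128, 163, 259.
Circular molecule, 5 cuts → 5 fragments:
  32–108 → 77 bp
  109–128 → 20 bp
  129–163 → 35 bp
  164–259 → 96 bp
  260–267 then 1–31 → 8 + 31 = 39 bp
Sorted largest to smallest: 96, 77, 39, 35, 20 bp.

96, 77, 39, 35, 20 bp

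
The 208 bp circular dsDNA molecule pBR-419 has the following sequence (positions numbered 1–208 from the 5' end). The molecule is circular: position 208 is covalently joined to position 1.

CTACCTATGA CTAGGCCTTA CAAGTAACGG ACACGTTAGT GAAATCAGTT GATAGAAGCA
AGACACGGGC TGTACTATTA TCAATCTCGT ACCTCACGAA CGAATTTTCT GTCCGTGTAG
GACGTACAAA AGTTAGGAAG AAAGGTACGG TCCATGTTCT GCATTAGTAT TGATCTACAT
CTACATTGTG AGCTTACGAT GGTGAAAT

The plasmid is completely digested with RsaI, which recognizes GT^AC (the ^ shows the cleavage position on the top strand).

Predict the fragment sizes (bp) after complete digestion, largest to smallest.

RsaI sites (GTAC) start at positions 72, 89, 124, 145.
RsaI cuts after base 2 of each site, so after positions 73, 90, 125, 146.
Circular molecule, 4 cuts → 4 fragments:
  74–90 → 17 bp
  91–125 → 35 bp
  126–146 → 21 bp
  147–208 then 1–73 → 62 + 73 = 135 bp
Sorted largest to smallest: 135, 35, 21, 17 bp.

135, 35, 21, 17 bp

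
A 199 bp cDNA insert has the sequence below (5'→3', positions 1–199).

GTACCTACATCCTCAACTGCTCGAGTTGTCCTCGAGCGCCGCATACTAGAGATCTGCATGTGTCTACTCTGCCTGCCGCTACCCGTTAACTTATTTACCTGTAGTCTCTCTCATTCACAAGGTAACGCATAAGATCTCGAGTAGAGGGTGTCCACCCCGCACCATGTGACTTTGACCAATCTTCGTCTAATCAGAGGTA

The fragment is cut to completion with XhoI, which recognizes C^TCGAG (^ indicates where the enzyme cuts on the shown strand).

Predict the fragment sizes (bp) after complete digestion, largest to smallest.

105, 63, 20, 11 bp

XhoI sites (CTCGAG) start at positions 20, 31, 136.
XhoI cuts after the first base of each site, so after positions 20, 31, 136.
Linear molecule, 3 cuts → 4 fragments:
  1–20 → 20 bp
  21–31 → 11 bp
  32–136 → 105 bp
  137–199 → 63 bp
Sorted largest to smallest: 105, 63, 20, 11 bp.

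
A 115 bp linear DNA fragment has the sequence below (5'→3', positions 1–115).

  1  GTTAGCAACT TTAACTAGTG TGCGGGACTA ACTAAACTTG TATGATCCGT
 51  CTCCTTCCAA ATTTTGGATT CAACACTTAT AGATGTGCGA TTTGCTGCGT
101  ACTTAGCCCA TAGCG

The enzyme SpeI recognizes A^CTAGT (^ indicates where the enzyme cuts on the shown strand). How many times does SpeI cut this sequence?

ACTAGT occurs starting at position 14.
SpeI cuts at 1 site.

1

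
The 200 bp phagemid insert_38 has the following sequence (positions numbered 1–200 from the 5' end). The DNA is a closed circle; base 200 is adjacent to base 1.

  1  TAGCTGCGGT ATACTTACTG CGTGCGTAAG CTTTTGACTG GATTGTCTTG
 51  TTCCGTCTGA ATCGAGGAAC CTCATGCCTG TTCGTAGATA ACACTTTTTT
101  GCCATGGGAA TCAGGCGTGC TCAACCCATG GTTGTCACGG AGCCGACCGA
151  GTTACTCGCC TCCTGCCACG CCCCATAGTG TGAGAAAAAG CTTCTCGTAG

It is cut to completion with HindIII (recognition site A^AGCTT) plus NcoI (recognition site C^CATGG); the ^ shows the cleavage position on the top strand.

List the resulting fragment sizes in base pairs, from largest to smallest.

74, 62, 40, 24 bp

HindIII sites (AAGCTT) start at positions 28, 188.
HindIII cuts after the first base of each site, so after positions 28, 188.
NcoI sites (CCATGG) start at positions 102, 126.
NcoI cuts after the first base of each site, so after positions 102, 126.
Combined cut positions: 28, 102, 126, 188.
Circular molecule, 4 cuts → 4 fragments:
  29–102 → 74 bp
  103–126 → 24 bp
  127–188 → 62 bp
  189–200 then 1–28 → 12 + 28 = 40 bp
Sorted largest to smallest: 74, 62, 40, 24 bp.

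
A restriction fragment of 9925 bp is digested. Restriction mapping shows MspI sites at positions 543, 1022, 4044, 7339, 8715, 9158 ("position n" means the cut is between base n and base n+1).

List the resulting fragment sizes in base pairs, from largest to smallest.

Linear molecule, 6 cuts → 7 fragments:
  543 − 0 = 543 bp
  1022 − 543 = 479 bp
  4044 − 1022 = 3022 bp
  7339 − 4044 = 3295 bp
  8715 − 7339 = 1376 bp
  9158 − 8715 = 443 bp
  9925 − 9158 = 767 bp
Sorted largest to smallest: 3295, 3022, 1376, 767, 543, 479, 443 bp.

3295, 3022, 1376, 767, 543, 479, 443 bp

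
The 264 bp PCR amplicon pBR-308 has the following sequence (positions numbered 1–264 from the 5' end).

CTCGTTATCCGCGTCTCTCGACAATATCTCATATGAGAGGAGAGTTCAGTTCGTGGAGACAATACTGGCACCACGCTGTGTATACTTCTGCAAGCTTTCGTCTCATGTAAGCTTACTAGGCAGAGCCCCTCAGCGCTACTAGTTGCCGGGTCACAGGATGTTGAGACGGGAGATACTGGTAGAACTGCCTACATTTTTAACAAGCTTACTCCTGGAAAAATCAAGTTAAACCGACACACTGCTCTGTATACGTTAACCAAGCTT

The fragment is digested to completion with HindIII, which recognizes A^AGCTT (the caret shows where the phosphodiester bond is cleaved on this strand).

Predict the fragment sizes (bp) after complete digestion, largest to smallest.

HindIII sites (AAGCTT) start at positions 92, 109, 202, 259.
HindIII cuts after the first base of each site, so after positions 92, 109, 202, 259.
Linear molecule, 4 cuts → 5 fragments:
  1–92 → 92 bp
  93–109 → 17 bp
  110–202 → 93 bp
  203–259 → 57 bp
  260–264 → 5 bp
Sorted largest to smallest: 93, 92, 57, 17, 5 bp.

93, 92, 57, 17, 5 bp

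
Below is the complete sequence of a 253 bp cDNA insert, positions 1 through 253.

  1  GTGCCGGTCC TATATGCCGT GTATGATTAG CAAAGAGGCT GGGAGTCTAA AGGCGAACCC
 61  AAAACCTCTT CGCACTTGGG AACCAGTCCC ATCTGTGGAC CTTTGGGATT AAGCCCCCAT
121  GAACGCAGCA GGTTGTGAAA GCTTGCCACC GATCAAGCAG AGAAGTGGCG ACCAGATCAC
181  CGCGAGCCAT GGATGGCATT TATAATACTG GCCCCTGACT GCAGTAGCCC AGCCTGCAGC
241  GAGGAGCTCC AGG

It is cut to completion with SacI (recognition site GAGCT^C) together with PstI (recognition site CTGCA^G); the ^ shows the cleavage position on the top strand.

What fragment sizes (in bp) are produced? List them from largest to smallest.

The SacI site (GAGCTC) starts at position 244.
SacI cuts after base 5 of each site (before the last base), so after position 248.
PstI sites (CTGCAG) start at positions 219, 234.
PstI cuts after base 5 of each site (before the last base), so after positions 223, 238.
Combined cut positions: 223, 238, 248.
Linear molecule, 3 cuts → 4 fragments:
  1–223 → 223 bp
  224–238 → 15 bp
  239–248 → 10 bp
  249–253 → 5 bp
Sorted largest to smallest: 223, 15, 10, 5 bp.

223, 15, 10, 5 bp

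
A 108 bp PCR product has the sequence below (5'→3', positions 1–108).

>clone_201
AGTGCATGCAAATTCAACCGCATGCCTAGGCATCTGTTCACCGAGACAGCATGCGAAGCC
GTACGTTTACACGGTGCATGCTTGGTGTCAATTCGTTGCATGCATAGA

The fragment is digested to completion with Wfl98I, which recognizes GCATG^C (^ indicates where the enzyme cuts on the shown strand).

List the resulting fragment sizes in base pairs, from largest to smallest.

29, 27, 22, 16, 8, 6 bp

Wfl98I sites (GCATGC) start at positions 4, 20, 49, 76, 98.
Wfl98I cuts after base 5 of each site (before the last base), so after positions 8, 24, 53, 80, 102.
Linear molecule, 5 cuts → 6 fragments:
  1–8 → 8 bp
  9–24 → 16 bp
  25–53 → 29 bp
  54–80 → 27 bp
  81–102 → 22 bp
  103–108 → 6 bp
Sorted largest to smallest: 29, 27, 22, 16, 8, 6 bp.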